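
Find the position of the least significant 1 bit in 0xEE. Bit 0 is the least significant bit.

0xEE = 11101110
Trailing zeros: 1, so the lowest set bit is bit 1 (value 2).

1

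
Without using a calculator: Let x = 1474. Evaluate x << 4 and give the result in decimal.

1474 = 000010111000010
shift left by 4 → 101110000100000 = 23584
(equivalently, 1474 × 2^4 = 1474 × 16)

23584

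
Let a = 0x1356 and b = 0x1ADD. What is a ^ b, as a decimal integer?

2443

0x1356 = 1001101010110
0x1ADD = 1101011011101
XOR → 0100110001011 = 2443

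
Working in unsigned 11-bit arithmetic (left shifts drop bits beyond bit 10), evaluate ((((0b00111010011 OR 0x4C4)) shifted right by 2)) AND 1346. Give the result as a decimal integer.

320

0b00111010011 = 00111010011
0x4C4 = 10011000100
→ OR → 10111010111 = 1495
→ shifted right by 2 → 00101110101 = 373
1346 = 10101000010
→ AND → 00101000000 = 320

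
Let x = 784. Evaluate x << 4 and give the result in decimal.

12544

784 = 00001100010000
shift left by 4 → 11000100000000 = 12544
(equivalently, 784 × 2^4 = 784 × 16)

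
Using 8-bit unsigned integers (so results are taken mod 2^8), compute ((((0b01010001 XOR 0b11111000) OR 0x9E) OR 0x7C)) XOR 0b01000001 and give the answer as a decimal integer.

0b01010001 = 01010001
0b11111000 = 11111000
→ XOR → 10101001 = 169
0x9E = 10011110
→ OR → 10111111 = 191
0x7C = 01111100
→ OR → 11111111 = 255
0b01000001 = 01000001
→ XOR → 10111110 = 190

190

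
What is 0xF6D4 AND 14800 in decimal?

0xF6D4 = 1111011011010100
14800 = 0011100111010000
AND → 0011000011010000 = 12496

12496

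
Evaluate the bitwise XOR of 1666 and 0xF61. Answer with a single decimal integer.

2531

1666 = 011010000010
0xF61 = 111101100001
XOR → 100111100011 = 2531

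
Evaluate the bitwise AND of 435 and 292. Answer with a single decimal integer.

288

435 = 110110011
292 = 100100100
AND → 100100000 = 288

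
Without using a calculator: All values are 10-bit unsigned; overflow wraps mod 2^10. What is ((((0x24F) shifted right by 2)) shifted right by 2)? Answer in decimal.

0x24F = 1001001111
→ shifted right by 2 → 0010010011 = 147
→ shifted right by 2 → 0000100100 = 36

36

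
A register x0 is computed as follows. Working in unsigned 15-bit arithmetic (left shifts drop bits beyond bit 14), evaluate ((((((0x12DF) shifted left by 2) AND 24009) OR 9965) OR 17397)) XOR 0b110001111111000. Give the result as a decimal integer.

0x12DF = 001001011011111
→ shifted left by 2 (mod 2^15) → 100101101111100 = 19324
24009 = 101110111001001
→ AND → 100100101001000 = 18760
9965 = 010011011101101
→ OR → 110111111101101 = 28653
17397 = 100001111110101
→ OR → 110111111111101 = 28669
0b110001111111000 = 110001111111000
→ XOR → 000110000000101 = 3077

3077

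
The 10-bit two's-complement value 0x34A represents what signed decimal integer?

pattern = 1101001010 (MSB is 1 ⇒ negative)
Invert: 0010110101, add 1 → 0010110110 = 182, so the value is -182.
(Equivalently: 842 - 2^10 = 842 - 1024 = -182.)

-182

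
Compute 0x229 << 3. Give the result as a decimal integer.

4424

0x229 = 0001000101001
shift left by 3 → 1000101001000 = 4424
(equivalently, 553 × 2^3 = 553 × 8)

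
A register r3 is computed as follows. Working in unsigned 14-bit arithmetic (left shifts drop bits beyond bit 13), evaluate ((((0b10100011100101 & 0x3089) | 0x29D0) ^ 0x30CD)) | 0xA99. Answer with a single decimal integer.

0b10100011100101 = 10100011100101
0x3089 = 11000010001001
→ & → 10000010000001 = 8321
0x29D0 = 10100111010000
→ | → 10100111010001 = 10705
0x30CD = 11000011001101
→ ^ → 01100100011100 = 6428
0xA99 = 00101010011001
→ | → 01101110011101 = 7069

7069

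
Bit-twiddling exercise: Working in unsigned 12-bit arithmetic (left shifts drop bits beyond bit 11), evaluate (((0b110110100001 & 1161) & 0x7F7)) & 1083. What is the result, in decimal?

0b110110100001 = 110110100001
1161 = 010010001001
→ & → 010010000001 = 1153
0x7F7 = 011111110111
→ & → 010010000001 = 1153
1083 = 010000111011
→ & → 010000000001 = 1025

1025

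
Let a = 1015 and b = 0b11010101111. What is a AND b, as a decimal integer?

1015 = 01111110111
b = 11010101111
AND → 01010100111 = 679

679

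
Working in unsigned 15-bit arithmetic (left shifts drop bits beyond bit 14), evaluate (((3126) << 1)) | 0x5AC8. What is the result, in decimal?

23276

3126 = 000110000110110
→ << 1 (mod 2^15) → 001100001101100 = 6252
0x5AC8 = 101101011001000
→ | → 101101011101100 = 23276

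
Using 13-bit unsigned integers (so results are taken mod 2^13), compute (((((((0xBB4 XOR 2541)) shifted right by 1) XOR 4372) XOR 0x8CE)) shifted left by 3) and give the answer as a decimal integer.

1968

0xBB4 = 0101110110100
2541 = 0100111101101
→ XOR → 0001001011001 = 601
→ shifted right by 1 → 0000100101100 = 300
4372 = 1000100010100
→ XOR → 1000000111000 = 4152
0x8CE = 0100011001110
→ XOR → 1100011110110 = 6390
→ shifted left by 3 (mod 2^13) → 0011110110000 = 1968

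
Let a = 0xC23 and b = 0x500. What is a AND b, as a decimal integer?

1024

0xC23 = 110000100011
0x500 = 010100000000
AND → 010000000000 = 1024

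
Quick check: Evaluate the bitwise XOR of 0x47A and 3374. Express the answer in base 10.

2388

0x47A = 010001111010
3374 = 110100101110
XOR → 100101010100 = 2388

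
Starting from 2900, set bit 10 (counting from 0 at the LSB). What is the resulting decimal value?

3924

x = 101101010100
bit 10 is currently 0; set it via x | (1 << 10) = x | 1024
→ 111101010100 = 3924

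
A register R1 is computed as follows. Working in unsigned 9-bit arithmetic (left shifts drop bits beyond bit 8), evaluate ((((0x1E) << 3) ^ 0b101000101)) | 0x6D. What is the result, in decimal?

0x1E = 000011110
→ << 3 (mod 2^9) → 011110000 = 240
0b101000101 = 101000101
→ ^ → 110110101 = 437
0x6D = 001101101
→ | → 111111101 = 509

509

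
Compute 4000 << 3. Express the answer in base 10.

4000 = 000111110100000
shift left by 3 → 111110100000000 = 32000
(equivalently, 4000 × 2^3 = 4000 × 8)

32000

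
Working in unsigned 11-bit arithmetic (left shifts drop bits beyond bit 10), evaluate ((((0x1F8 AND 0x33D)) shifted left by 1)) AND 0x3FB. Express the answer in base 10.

624

0x1F8 = 00111111000
0x33D = 01100111101
→ AND → 00100111000 = 312
→ shifted left by 1 (mod 2^11) → 01001110000 = 624
0x3FB = 01111111011
→ AND → 01001110000 = 624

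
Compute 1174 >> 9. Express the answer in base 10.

2

1174 = 10010010110
shift right by 9 → 00000000010 = 2
(equivalently, floor(1174 / 512))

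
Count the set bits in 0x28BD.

8

0x28BD = 10100010111101
Count the 1s: 1 + 1 + 1 + 1 + 1 + 1 + 1 + 1 = 8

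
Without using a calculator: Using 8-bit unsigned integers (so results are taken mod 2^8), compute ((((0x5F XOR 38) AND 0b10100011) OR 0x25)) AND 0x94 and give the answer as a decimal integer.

4

0x5F = 01011111
38 = 00100110
→ XOR → 01111001 = 121
0b10100011 = 10100011
→ AND → 00100001 = 33
0x25 = 00100101
→ OR → 00100101 = 37
0x94 = 10010100
→ AND → 00000100 = 4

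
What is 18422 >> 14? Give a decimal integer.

1

18422 = 100011111110110
shift right by 14 → 000000000000001 = 1
(equivalently, floor(18422 / 16384))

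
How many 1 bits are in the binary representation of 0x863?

5

0x863 = 100001100011
Count the 1s: 1 + 1 + 1 + 1 + 1 = 5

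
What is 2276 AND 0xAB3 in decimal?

2276 = 100011100100
0xAB3 = 101010110011
AND → 100010100000 = 2208

2208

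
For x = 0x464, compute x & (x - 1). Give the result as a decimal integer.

x = 10001100100 = 1124
x - 1 = 10001100011
AND   = 10001100000 = 1120
(x & (x - 1) clears the lowest set bit of x.)

1120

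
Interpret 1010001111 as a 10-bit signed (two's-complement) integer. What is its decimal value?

-369

pattern = 1010001111 (MSB is 1 ⇒ negative)
Invert: 0101110000, add 1 → 0101110001 = 369, so the value is -369.
(Equivalently: 655 - 2^10 = 655 - 1024 = -369.)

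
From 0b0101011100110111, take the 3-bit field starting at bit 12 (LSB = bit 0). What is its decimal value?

v = 0101011100110111
Shift right by 12: 0101
Mask low 3 bits: 101 = 5

5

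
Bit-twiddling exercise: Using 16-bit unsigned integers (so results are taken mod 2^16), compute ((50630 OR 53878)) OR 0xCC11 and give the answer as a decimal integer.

57335

50630 = 1100010111000110
53878 = 1101001001110110
→ OR → 1101011111110110 = 55286
0xCC11 = 1100110000010001
→ OR → 1101111111110111 = 57335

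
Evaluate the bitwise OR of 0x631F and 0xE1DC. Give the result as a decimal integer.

58335

0x631F = 0110001100011111
0xE1DC = 1110000111011100
 OR → 1110001111011111 = 58335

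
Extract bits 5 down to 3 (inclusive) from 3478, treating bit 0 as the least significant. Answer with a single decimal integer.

v = 0110110010110
Shift right by 3: 0110110010
Mask low 3 bits: 010 = 2

2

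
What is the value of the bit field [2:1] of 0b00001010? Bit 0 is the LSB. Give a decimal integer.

1

v = 00001010
Shift right by 1: 0000101
Mask low 2 bits: 01 = 1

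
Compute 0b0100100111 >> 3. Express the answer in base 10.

36

x = 100100111
shift right by 3 → 000100100 = 36
(equivalently, floor(295 / 8))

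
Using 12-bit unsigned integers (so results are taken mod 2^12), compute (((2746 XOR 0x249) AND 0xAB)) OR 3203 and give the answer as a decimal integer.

3235

2746 = 101010111010
0x249 = 001001001001
→ XOR → 100011110011 = 2291
0xAB = 000010101011
→ AND → 000010100011 = 163
3203 = 110010000011
→ OR → 110010100011 = 3235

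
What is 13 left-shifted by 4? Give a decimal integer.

13 = 00001101
shift left by 4 → 11010000 = 208
(equivalently, 13 × 2^4 = 13 × 16)

208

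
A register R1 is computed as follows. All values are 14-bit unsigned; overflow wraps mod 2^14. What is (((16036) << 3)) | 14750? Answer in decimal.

15806

16036 = 11111010100100
→ << 3 (mod 2^14) → 11010100100000 = 13600
14750 = 11100110011110
→ | → 11110110111110 = 15806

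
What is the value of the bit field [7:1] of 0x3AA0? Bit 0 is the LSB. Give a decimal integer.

v = 11101010100000
Shift right by 1: 1110101010000
Mask low 7 bits: 1010000 = 80

80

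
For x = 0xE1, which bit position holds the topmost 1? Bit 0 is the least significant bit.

7

0xE1 = 11100001
The topmost 1 is at position 7 (since 2^7 = 128 ≤ 225 < 256).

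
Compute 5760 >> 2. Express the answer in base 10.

1440

5760 = 1011010000000
shift right by 2 → 0010110100000 = 1440
(equivalently, floor(5760 / 4))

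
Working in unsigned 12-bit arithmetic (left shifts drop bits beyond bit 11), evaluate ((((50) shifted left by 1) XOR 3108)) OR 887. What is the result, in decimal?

3959

50 = 000000110010
→ shifted left by 1 (mod 2^12) → 000001100100 = 100
3108 = 110000100100
→ XOR → 110001000000 = 3136
887 = 001101110111
→ OR → 111101110111 = 3959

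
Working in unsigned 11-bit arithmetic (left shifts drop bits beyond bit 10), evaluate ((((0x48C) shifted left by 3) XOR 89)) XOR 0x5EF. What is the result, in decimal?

470

0x48C = 10010001100
→ shifted left by 3 (mod 2^11) → 10001100000 = 1120
89 = 00001011001
→ XOR → 10000111001 = 1081
0x5EF = 10111101111
→ XOR → 00111010110 = 470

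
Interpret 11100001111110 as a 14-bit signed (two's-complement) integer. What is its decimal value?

-1922

pattern = 11100001111110 (MSB is 1 ⇒ negative)
Invert: 00011110000001, add 1 → 00011110000010 = 1922, so the value is -1922.
(Equivalently: 14462 - 2^14 = 14462 - 16384 = -1922.)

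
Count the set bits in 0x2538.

0x2538 = 10010100111000
Count the 1s: 1 + 1 + 1 + 1 + 1 + 1 = 6

6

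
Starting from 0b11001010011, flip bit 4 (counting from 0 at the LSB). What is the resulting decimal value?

x = 11001010011
bit 4 is currently 1; toggle it via x ^ (1 << 4) = x ^ 16
→ 11001000011 = 1603

1603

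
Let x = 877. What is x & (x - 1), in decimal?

876

x = 1101101101 = 877
x - 1 = 1101101100
AND   = 1101101100 = 876
(x & (x - 1) clears the lowest set bit of x.)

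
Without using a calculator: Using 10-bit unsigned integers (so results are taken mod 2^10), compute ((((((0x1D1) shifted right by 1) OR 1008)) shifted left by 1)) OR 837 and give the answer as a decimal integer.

0x1D1 = 0111010001
→ shifted right by 1 → 0011101000 = 232
1008 = 1111110000
→ OR → 1111111000 = 1016
→ shifted left by 1 (mod 2^10) → 1111110000 = 1008
837 = 1101000101
→ OR → 1111110101 = 1013

1013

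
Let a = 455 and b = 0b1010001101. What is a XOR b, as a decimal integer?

455 = 0111000111
b = 1010001101
XOR → 1101001010 = 842

842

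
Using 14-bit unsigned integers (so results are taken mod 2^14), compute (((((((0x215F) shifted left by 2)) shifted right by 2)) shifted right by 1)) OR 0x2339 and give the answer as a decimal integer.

9151

0x215F = 10000101011111
→ shifted left by 2 (mod 2^14) → 00010101111100 = 1404
→ shifted right by 2 → 00000101011111 = 351
→ shifted right by 1 → 00000010101111 = 175
0x2339 = 10001100111001
→ OR → 10001110111111 = 9151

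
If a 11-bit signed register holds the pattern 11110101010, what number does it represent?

-86

pattern = 11110101010 (MSB is 1 ⇒ negative)
Invert: 00001010101, add 1 → 00001010110 = 86, so the value is -86.
(Equivalently: 1962 - 2^11 = 1962 - 2048 = -86.)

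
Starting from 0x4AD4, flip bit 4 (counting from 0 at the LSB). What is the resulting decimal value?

19140

x = 0100101011010100
bit 4 is currently 1; toggle it via x ^ (1 << 4) = x ^ 16
→ 0100101011000100 = 19140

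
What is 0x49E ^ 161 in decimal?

0x49E = 10010011110
161 = 00010100001
XOR → 10000111111 = 1087

1087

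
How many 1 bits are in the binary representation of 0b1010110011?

n = 1010110011
Count the 1s: 1 + 1 + 1 + 1 + 1 + 1 = 6

6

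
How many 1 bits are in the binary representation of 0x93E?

7

0x93E = 100100111110
Count the 1s: 1 + 1 + 1 + 1 + 1 + 1 + 1 = 7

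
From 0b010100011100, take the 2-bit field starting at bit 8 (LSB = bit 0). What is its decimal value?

v = 010100011100
Shift right by 8: 0101
Mask low 2 bits: 01 = 1

1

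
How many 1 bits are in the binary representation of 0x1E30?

0x1E30 = 1111000110000
Count the 1s: 1 + 1 + 1 + 1 + 1 + 1 = 6

6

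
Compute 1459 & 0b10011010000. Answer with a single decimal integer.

1459 = 10110110011
b = 10011010000
AND → 10010010000 = 1168

1168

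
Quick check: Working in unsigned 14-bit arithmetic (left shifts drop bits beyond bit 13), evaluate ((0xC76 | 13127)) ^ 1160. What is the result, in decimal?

0xC76 = 00110001110110
13127 = 11001101000111
→ | → 11111101110111 = 16247
1160 = 00010010001000
→ ^ → 11101111111111 = 15359

15359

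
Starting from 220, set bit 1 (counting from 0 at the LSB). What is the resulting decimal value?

x = 000011011100
bit 1 is currently 0; set it via x | (1 << 1) = x | 2
→ 000011011110 = 222

222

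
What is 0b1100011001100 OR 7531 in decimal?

a = 1100011001100
7531 = 1110101101011
 OR → 1110111101111 = 7663

7663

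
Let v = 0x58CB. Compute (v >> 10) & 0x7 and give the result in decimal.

v = 101100011001011
Shift right by 10: 10110
Mask low 3 bits: 110 = 6

6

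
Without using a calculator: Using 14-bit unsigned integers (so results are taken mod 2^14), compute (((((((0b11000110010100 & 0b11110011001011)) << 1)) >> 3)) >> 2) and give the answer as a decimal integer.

0b11000110010100 = 11000110010100
0b11110011001011 = 11110011001011
→ & → 11000010000000 = 12416
→ << 1 (mod 2^14) → 10000100000000 = 8448
→ >> 3 → 00010000100000 = 1056
→ >> 2 → 00000100001000 = 264

264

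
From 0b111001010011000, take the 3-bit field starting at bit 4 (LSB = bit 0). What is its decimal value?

v = 111001010011000
Shift right by 4: 11100101001
Mask low 3 bits: 001 = 1

1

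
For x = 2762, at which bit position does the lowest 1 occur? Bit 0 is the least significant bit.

1

2762 = 101011001010
Trailing zeros: 1, so the lowest set bit is bit 1 (value 2).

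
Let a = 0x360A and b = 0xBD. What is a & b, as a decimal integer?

8

0x360A = 11011000001010
0xBD = 00000010111101
AND → 00000000001000 = 8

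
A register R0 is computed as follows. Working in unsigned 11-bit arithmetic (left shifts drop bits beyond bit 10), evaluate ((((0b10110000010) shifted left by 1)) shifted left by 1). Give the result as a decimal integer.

0b10110000010 = 10110000010
→ shifted left by 1 (mod 2^11) → 01100000100 = 772
→ shifted left by 1 (mod 2^11) → 11000001000 = 1544

1544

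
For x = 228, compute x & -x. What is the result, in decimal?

4

x = 11100100 = 228
-x (two's complement) = …00011100
AND   = 00000100 = 4
(x & -x isolates the lowest set bit of x.)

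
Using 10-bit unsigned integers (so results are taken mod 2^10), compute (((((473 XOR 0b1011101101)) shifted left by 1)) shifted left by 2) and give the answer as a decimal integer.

416

473 = 0111011001
0b1011101101 = 1011101101
→ XOR → 1100110100 = 820
→ shifted left by 1 (mod 2^10) → 1001101000 = 616
→ shifted left by 2 (mod 2^10) → 0110100000 = 416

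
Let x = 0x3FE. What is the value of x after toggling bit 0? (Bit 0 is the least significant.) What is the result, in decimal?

x = 001111111110
bit 0 is currently 0; toggle it via x ^ (1 << 0) = x ^ 1
→ 001111111111 = 1023

1023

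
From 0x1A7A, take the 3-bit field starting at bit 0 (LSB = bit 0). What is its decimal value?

v = 01101001111010
Shift right by 0: 01101001111010
Mask low 3 bits: 010 = 2

2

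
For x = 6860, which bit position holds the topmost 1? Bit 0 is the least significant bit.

6860 = 1101011001100
The topmost 1 is at position 12 (since 2^12 = 4096 ≤ 6860 < 8192).

12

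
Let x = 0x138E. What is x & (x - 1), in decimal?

x = 1001110001110 = 5006
x - 1 = 1001110001101
AND   = 1001110001100 = 5004
(x & (x - 1) clears the lowest set bit of x.)

5004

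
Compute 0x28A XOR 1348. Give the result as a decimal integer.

0x28A = 01010001010
1348 = 10101000100
XOR → 11111001110 = 1998

1998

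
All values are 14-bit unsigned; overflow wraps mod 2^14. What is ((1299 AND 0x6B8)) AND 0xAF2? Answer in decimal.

1299 = 00010100010011
0x6B8 = 00011010111000
→ AND → 00010000010000 = 1040
0xAF2 = 00101011110010
→ AND → 00000000010000 = 16

16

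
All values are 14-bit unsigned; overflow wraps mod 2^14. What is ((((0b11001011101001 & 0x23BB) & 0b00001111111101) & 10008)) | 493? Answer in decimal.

1005

0b11001011101001 = 11001011101001
0x23BB = 10001110111011
→ & → 10001010101001 = 8873
0b00001111111101 = 00001111111101
→ & → 00001010101001 = 681
10008 = 10011100011000
→ & → 00001000001000 = 520
493 = 00000111101101
→ | → 00001111101101 = 1005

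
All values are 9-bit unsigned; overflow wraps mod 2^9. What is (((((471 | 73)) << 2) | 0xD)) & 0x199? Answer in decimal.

471 = 111010111
73 = 001001001
→ | → 111011111 = 479
→ << 2 (mod 2^9) → 101111100 = 380
0xD = 000001101
→ | → 101111101 = 381
0x199 = 110011001
→ & → 100011001 = 281

281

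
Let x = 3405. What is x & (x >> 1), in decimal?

1028

x = 110101001101 = 3405
x>>1 = 011010100110
AND  = 010000000100 = 1028
(x & (x >> 1) has a 1 wherever x has two consecutive 1 bits.)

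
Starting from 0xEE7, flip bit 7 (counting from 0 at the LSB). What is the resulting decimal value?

x = 111011100111
bit 7 is currently 1; toggle it via x ^ (1 << 7) = x ^ 128
→ 111001100111 = 3687

3687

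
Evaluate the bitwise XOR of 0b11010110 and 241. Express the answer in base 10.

39

a = 11010110
241 = 11110001
XOR → 00100111 = 39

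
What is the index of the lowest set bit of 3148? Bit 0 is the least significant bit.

3148 = 110001001100
Trailing zeros: 2, so the lowest set bit is bit 2 (value 4).

2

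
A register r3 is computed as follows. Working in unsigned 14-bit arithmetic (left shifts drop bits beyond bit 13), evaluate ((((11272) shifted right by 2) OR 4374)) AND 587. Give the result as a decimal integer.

11272 = 10110000001000
→ shifted right by 2 → 00101100000010 = 2818
4374 = 01000100010110
→ OR → 01101100010110 = 6934
587 = 00001001001011
→ AND → 00001000000010 = 514

514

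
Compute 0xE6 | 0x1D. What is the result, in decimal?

0xE6 = 11100110
0x1D = 00011101
 OR → 11111111 = 255

255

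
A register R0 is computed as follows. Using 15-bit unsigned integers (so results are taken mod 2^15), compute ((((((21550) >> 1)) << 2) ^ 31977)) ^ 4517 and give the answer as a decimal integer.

21550 = 101010000101110
→ >> 1 → 010101000010111 = 10775
→ << 2 (mod 2^15) → 010100001011100 = 10332
31977 = 111110011101001
→ ^ → 101010010110101 = 21685
4517 = 001000110100101
→ ^ → 100010100010000 = 17680

17680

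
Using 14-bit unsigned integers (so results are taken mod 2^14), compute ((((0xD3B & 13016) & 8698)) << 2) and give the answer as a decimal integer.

0xD3B = 00110100111011
13016 = 11001011011000
→ & → 00000000011000 = 24
8698 = 10000111111010
→ & → 00000000011000 = 24
→ << 2 (mod 2^14) → 00000001100000 = 96

96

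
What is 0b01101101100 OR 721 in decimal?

1021

a = 1101101100
721 = 1011010001
 OR → 1111111101 = 1021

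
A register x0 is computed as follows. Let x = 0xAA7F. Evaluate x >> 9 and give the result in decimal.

0xAA7F = 1010101001111111
shift right by 9 → 0000000001010101 = 85
(equivalently, floor(43647 / 512))

85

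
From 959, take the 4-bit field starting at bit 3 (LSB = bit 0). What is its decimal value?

7

v = 1110111111
Shift right by 3: 1110111
Mask low 4 bits: 0111 = 7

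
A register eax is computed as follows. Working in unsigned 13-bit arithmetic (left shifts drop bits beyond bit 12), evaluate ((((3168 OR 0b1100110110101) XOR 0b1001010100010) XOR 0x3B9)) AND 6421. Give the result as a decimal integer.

2052

3168 = 0110001100000
0b1100110110101 = 1100110110101
→ OR → 1110111110101 = 7669
0b1001010100010 = 1001010100010
→ XOR → 0111101010111 = 3927
0x3B9 = 0001110111001
→ XOR → 0110011101110 = 3310
6421 = 1100100010101
→ AND → 0100000000100 = 2052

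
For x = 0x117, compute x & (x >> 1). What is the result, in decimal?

x = 100010111 = 279
x>>1 = 010001011
AND  = 000000011 = 3
(x & (x >> 1) has a 1 wherever x has two consecutive 1 bits.)

3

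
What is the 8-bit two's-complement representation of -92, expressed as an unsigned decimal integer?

92 in 8 bits: 01011100
Invert: 10100011
Add 1:  10100100 = 164
(Check: 2^8 - 92 = 256 - 92 = 164.)

164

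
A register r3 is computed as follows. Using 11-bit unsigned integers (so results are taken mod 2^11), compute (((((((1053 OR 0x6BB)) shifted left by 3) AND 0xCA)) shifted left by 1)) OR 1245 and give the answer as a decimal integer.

1053 = 10000011101
0x6BB = 11010111011
→ OR → 11010111111 = 1727
→ shifted left by 3 (mod 2^11) → 10111111000 = 1528
0xCA = 00011001010
→ AND → 00011001000 = 200
→ shifted left by 1 (mod 2^11) → 00110010000 = 400
1245 = 10011011101
→ OR → 10111011101 = 1501

1501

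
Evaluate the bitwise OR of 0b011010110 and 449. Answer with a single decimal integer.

a = 011010110
449 = 111000001
 OR → 111010111 = 471

471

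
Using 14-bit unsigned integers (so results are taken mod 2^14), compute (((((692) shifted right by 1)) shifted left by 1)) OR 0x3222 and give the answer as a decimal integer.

692 = 00001010110100
→ shifted right by 1 → 00000101011010 = 346
→ shifted left by 1 (mod 2^14) → 00001010110100 = 692
0x3222 = 11001000100010
→ OR → 11001010110110 = 12982

12982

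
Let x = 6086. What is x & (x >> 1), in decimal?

962

x = 1011111000110 = 6086
x>>1 = 0101111100011
AND  = 0001111000010 = 962
(x & (x >> 1) has a 1 wherever x has two consecutive 1 bits.)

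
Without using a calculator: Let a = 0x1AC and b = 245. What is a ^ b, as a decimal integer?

0x1AC = 110101100
245 = 011110101
XOR → 101011001 = 345

345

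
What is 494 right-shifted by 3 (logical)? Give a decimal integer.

61

494 = 111101110
shift right by 3 → 000111101 = 61
(equivalently, floor(494 / 8))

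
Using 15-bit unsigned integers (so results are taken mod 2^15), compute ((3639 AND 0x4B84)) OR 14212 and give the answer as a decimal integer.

16260

3639 = 000111000110111
0x4B84 = 100101110000100
→ AND → 000101000000100 = 2564
14212 = 011011110000100
→ OR → 011111110000100 = 16260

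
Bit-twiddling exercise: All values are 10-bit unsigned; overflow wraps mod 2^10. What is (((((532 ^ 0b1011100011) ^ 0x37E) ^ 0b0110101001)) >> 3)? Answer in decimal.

532 = 1000010100
0b1011100011 = 1011100011
→ ^ → 0011110111 = 247
0x37E = 1101111110
→ ^ → 1110001001 = 905
0b0110101001 = 0110101001
→ ^ → 1000100000 = 544
→ >> 3 → 0001000100 = 68

68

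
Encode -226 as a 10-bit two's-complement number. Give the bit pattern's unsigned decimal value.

798

226 in 10 bits: 0011100010
Invert: 1100011101
Add 1:  1100011110 = 798
(Check: 2^10 - 226 = 1024 - 226 = 798.)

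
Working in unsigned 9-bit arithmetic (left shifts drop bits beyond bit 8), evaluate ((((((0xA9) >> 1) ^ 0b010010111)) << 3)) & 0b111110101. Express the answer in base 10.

0xA9 = 010101001
→ >> 1 → 001010100 = 84
0b010010111 = 010010111
→ ^ → 011000011 = 195
→ << 3 (mod 2^9) → 000011000 = 24
0b111110101 = 111110101
→ & → 000010000 = 16

16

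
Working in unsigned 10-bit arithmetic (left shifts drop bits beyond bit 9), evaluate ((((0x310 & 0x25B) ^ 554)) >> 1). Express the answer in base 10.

29

0x310 = 1100010000
0x25B = 1001011011
→ & → 1000010000 = 528
554 = 1000101010
→ ^ → 0000111010 = 58
→ >> 1 → 0000011101 = 29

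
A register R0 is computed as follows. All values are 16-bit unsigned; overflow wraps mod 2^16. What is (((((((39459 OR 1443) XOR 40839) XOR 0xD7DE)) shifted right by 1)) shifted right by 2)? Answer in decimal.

6911

39459 = 1001101000100011
1443 = 0000010110100011
→ OR → 1001111110100011 = 40867
40839 = 1001111110000111
→ XOR → 0000000000100100 = 36
0xD7DE = 1101011111011110
→ XOR → 1101011111111010 = 55290
→ shifted right by 1 → 0110101111111101 = 27645
→ shifted right by 2 → 0001101011111111 = 6911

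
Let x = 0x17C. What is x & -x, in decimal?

4

x = 101111100 = 380
-x (two's complement) = …010000100
AND   = 000000100 = 4
(x & -x isolates the lowest set bit of x.)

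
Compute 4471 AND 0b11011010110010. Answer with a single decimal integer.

4471 = 01000101110111
b = 11011010110010
AND → 01000000110010 = 4146

4146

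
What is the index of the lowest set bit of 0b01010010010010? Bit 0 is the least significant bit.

1

0b01010010010010 = 1010010010010
Trailing zeros: 1, so the lowest set bit is bit 1 (value 2).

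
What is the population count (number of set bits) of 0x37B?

0x37B = 1101111011
Count the 1s: 1 + 1 + 1 + 1 + 1 + 1 + 1 + 1 = 8

8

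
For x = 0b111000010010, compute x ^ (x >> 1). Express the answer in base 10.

x = 111000010010 = 3602
x>>1 = 011100001001
XOR  = 100100011011 = 2331
(x ^ (x >> 1) gives the standard binary-reflected Gray code of x.)

2331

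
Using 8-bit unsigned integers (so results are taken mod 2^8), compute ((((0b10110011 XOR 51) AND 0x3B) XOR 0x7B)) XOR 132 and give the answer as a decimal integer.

0b10110011 = 10110011
51 = 00110011
→ XOR → 10000000 = 128
0x3B = 00111011
→ AND → 00000000 = 0
0x7B = 01111011
→ XOR → 01111011 = 123
132 = 10000100
→ XOR → 11111111 = 255

255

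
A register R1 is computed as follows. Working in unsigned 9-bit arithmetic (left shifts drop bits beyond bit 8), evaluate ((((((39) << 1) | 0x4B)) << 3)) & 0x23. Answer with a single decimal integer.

32

39 = 000100111
→ << 1 (mod 2^9) → 001001110 = 78
0x4B = 001001011
→ | → 001001111 = 79
→ << 3 (mod 2^9) → 001111000 = 120
0x23 = 000100011
→ & → 000100000 = 32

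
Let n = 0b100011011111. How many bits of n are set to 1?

n = 100011011111
Count the 1s: 1 + 1 + 1 + 1 + 1 + 1 + 1 + 1 = 8

8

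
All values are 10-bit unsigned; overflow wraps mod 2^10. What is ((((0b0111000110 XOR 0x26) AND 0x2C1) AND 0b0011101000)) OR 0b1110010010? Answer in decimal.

978

0b0111000110 = 0111000110
0x26 = 0000100110
→ XOR → 0111100000 = 480
0x2C1 = 1011000001
→ AND → 0011000000 = 192
0b0011101000 = 0011101000
→ AND → 0011000000 = 192
0b1110010010 = 1110010010
→ OR → 1111010010 = 978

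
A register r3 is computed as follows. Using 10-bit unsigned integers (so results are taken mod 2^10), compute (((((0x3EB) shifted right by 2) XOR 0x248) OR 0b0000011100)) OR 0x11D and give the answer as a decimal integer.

959

0x3EB = 1111101011
→ shifted right by 2 → 0011111010 = 250
0x248 = 1001001000
→ XOR → 1010110010 = 690
0b0000011100 = 0000011100
→ OR → 1010111110 = 702
0x11D = 0100011101
→ OR → 1110111111 = 959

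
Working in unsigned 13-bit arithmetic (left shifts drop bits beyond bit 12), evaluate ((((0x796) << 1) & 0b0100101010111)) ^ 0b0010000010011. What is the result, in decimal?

3351

0x796 = 0011110010110
→ << 1 (mod 2^13) → 0111100101100 = 3884
0b0100101010111 = 0100101010111
→ & → 0100100000100 = 2308
0b0010000010011 = 0010000010011
→ ^ → 0110100010111 = 3351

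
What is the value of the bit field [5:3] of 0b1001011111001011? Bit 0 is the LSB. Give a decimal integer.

1

v = 1001011111001011
Shift right by 3: 1001011111001
Mask low 3 bits: 001 = 1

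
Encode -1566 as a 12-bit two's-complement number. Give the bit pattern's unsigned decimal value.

2530

1566 in 12 bits: 011000011110
Invert: 100111100001
Add 1:  100111100010 = 2530
(Check: 2^12 - 1566 = 4096 - 1566 = 2530.)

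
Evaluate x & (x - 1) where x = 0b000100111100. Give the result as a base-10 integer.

x = 100111100 = 316
x - 1 = 100111011
AND   = 100111000 = 312
(x & (x - 1) clears the lowest set bit of x.)

312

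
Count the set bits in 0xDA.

0xDA = 11011010
Count the 1s: 1 + 1 + 1 + 1 + 1 = 5

5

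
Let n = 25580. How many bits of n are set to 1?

9

25580 = 110001111101100
Count the 1s: 1 + 1 + 1 + 1 + 1 + 1 + 1 + 1 + 1 = 9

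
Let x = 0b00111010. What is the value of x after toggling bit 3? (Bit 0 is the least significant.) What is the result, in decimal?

50

x = 00111010
bit 3 is currently 1; toggle it via x ^ (1 << 3) = x ^ 8
→ 00110010 = 50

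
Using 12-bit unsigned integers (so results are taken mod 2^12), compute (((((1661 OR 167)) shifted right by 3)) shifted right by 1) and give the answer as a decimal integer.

1661 = 011001111101
167 = 000010100111
→ OR → 011011111111 = 1791
→ shifted right by 3 → 000011011111 = 223
→ shifted right by 1 → 000001101111 = 111

111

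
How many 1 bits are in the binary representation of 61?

5

61 = 111101
Count the 1s: 1 + 1 + 1 + 1 + 1 = 5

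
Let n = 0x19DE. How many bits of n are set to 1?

0x19DE = 1100111011110
Count the 1s: 1 + 1 + 1 + 1 + 1 + 1 + 1 + 1 + 1 = 9

9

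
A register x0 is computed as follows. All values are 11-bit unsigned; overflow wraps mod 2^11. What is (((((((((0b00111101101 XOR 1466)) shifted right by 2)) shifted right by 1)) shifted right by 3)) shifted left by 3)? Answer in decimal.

136

0b00111101101 = 00111101101
1466 = 10110111010
→ XOR → 10001010111 = 1111
→ shifted right by 2 → 00100010101 = 277
→ shifted right by 1 → 00010001010 = 138
→ shifted right by 3 → 00000010001 = 17
→ shifted left by 3 (mod 2^11) → 00010001000 = 136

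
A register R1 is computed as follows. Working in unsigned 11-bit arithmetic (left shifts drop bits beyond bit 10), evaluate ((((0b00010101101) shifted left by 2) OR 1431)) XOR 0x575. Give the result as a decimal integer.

706

0b00010101101 = 00010101101
→ shifted left by 2 (mod 2^11) → 01010110100 = 692
1431 = 10110010111
→ OR → 11110110111 = 1975
0x575 = 10101110101
→ XOR → 01011000010 = 706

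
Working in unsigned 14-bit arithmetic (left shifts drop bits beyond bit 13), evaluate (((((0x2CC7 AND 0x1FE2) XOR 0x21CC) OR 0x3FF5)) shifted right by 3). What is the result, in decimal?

2047

0x2CC7 = 10110011000111
0x1FE2 = 01111111100010
→ AND → 00110011000010 = 3266
0x21CC = 10000111001100
→ XOR → 10110100001110 = 11534
0x3FF5 = 11111111110101
→ OR → 11111111111111 = 16383
→ shifted right by 3 → 00011111111111 = 2047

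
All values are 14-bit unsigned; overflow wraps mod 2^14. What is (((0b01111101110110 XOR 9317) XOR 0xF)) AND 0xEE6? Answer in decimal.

2564

0b01111101110110 = 01111101110110
9317 = 10010001100101
→ XOR → 11101100010011 = 15123
0xF = 00000000001111
→ XOR → 11101100011100 = 15132
0xEE6 = 00111011100110
→ AND → 00101000000100 = 2564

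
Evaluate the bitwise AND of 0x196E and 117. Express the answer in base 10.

100

0x196E = 1100101101110
117 = 0000001110101
AND → 0000001100100 = 100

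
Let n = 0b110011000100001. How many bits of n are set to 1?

6

n = 110011000100001
Count the 1s: 1 + 1 + 1 + 1 + 1 + 1 = 6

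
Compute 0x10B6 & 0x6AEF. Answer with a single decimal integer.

166

0x10B6 = 001000010110110
0x6AEF = 110101011101111
AND → 000000010100110 = 166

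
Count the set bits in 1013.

1013 = 1111110101
Count the 1s: 1 + 1 + 1 + 1 + 1 + 1 + 1 + 1 = 8

8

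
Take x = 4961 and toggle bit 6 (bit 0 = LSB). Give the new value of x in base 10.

x = 1001101100001
bit 6 is currently 1; toggle it via x ^ (1 << 6) = x ^ 64
→ 1001100100001 = 4897

4897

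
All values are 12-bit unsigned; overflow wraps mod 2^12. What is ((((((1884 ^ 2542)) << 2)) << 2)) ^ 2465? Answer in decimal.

641

1884 = 011101011100
2542 = 100111101110
→ ^ → 111010110010 = 3762
→ << 2 (mod 2^12) → 101011001000 = 2760
→ << 2 (mod 2^12) → 101100100000 = 2848
2465 = 100110100001
→ ^ → 001010000001 = 641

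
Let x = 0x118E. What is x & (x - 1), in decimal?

x = 1000110001110 = 4494
x - 1 = 1000110001101
AND   = 1000110001100 = 4492
(x & (x - 1) clears the lowest set bit of x.)

4492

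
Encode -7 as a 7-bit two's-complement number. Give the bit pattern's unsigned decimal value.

121

7 in 7 bits: 0000111
Invert: 1111000
Add 1:  1111001 = 121
(Check: 2^7 - 7 = 128 - 7 = 121.)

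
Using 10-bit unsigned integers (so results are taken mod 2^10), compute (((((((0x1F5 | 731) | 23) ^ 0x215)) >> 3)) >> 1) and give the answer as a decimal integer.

30

0x1F5 = 0111110101
731 = 1011011011
→ | → 1111111111 = 1023
23 = 0000010111
→ | → 1111111111 = 1023
0x215 = 1000010101
→ ^ → 0111101010 = 490
→ >> 3 → 0000111101 = 61
→ >> 1 → 0000011110 = 30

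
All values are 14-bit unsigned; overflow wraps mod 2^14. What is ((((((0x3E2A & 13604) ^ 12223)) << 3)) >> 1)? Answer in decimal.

3708

0x3E2A = 11111000101010
13604 = 11010100100100
→ & → 11010000100000 = 13344
12223 = 10111110111111
→ ^ → 01101110011111 = 7071
→ << 3 (mod 2^14) → 01110011111000 = 7416
→ >> 1 → 00111001111100 = 3708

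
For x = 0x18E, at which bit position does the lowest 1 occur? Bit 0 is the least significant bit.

0x18E = 110001110
Trailing zeros: 1, so the lowest set bit is bit 1 (value 2).

1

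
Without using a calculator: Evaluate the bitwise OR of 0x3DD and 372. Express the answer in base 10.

1021

0x3DD = 1111011101
372 = 0101110100
 OR → 1111111101 = 1021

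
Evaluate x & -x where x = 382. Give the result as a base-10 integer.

x = 101111110 = 382
-x (two's complement) = …010000010
AND   = 000000010 = 2
(x & -x isolates the lowest set bit of x.)

2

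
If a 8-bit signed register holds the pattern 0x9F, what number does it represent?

-97

pattern = 10011111 (MSB is 1 ⇒ negative)
Invert: 01100000, add 1 → 01100001 = 97, so the value is -97.
(Equivalently: 159 - 2^8 = 159 - 256 = -97.)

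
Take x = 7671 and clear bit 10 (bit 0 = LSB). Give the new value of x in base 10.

6647

x = 1110111110111
bit 10 is currently 1; clear it via x & ~(1 << 10) = x & ~1024
→ 1100111110111 = 6647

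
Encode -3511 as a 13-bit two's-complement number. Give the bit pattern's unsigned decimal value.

4681

3511 in 13 bits: 0110110110111
Invert: 1001001001000
Add 1:  1001001001001 = 4681
(Check: 2^13 - 3511 = 8192 - 3511 = 4681.)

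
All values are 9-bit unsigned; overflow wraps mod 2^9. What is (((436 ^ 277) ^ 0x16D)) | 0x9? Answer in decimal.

436 = 110110100
277 = 100010101
→ ^ → 010100001 = 161
0x16D = 101101101
→ ^ → 111001100 = 460
0x9 = 000001001
→ | → 111001101 = 461

461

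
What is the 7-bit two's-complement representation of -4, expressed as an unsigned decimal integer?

124

4 in 7 bits: 0000100
Invert: 1111011
Add 1:  1111100 = 124
(Check: 2^7 - 4 = 128 - 4 = 124.)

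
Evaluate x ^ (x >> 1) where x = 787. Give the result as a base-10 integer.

x = 1100010011 = 787
x>>1 = 0110001001
XOR  = 1010011010 = 666
(x ^ (x >> 1) gives the standard binary-reflected Gray code of x.)

666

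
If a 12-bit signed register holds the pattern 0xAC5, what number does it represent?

pattern = 101011000101 (MSB is 1 ⇒ negative)
Invert: 010100111010, add 1 → 010100111011 = 1339, so the value is -1339.
(Equivalently: 2757 - 2^12 = 2757 - 4096 = -1339.)

-1339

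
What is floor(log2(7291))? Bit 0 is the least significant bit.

7291 = 1110001111011
The topmost 1 is at position 12 (since 2^12 = 4096 ≤ 7291 < 8192).

12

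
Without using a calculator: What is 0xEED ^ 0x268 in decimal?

0xEED = 111011101101
0x268 = 001001101000
XOR → 110010000101 = 3205

3205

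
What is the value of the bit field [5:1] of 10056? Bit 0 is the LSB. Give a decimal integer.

4

v = 10011101001000
Shift right by 1: 1001110100100
Mask low 5 bits: 00100 = 4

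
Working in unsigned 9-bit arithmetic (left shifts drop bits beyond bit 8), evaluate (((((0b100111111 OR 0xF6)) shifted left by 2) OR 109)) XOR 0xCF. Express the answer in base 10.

0b100111111 = 100111111
0xF6 = 011110110
→ OR → 111111111 = 511
→ shifted left by 2 (mod 2^9) → 111111100 = 508
109 = 001101101
→ OR → 111111101 = 509
0xCF = 011001111
→ XOR → 100110010 = 306

306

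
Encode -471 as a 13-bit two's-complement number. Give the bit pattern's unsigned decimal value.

7721

471 in 13 bits: 0000111010111
Invert: 1111000101000
Add 1:  1111000101001 = 7721
(Check: 2^13 - 471 = 8192 - 471 = 7721.)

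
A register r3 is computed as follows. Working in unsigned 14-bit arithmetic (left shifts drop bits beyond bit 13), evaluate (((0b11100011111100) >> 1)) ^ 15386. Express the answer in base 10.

0b11100011111100 = 11100011111100
→ >> 1 → 01110001111110 = 7294
15386 = 11110000011010
→ ^ → 10000001100100 = 8292

8292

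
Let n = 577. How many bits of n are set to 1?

577 = 1001000001
Count the 1s: 1 + 1 + 1 = 3

3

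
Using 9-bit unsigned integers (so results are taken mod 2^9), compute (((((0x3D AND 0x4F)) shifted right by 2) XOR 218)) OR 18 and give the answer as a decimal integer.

219

0x3D = 000111101
0x4F = 001001111
→ AND → 000001101 = 13
→ shifted right by 2 → 000000011 = 3
218 = 011011010
→ XOR → 011011001 = 217
18 = 000010010
→ OR → 011011011 = 219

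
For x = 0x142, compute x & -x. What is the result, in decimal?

2

x = 101000010 = 322
-x (two's complement) = …010111110
AND   = 000000010 = 2
(x & -x isolates the lowest set bit of x.)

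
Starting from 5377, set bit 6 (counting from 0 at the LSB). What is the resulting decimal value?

5441

x = 01010100000001
bit 6 is currently 0; set it via x | (1 << 6) = x | 64
→ 01010101000001 = 5441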